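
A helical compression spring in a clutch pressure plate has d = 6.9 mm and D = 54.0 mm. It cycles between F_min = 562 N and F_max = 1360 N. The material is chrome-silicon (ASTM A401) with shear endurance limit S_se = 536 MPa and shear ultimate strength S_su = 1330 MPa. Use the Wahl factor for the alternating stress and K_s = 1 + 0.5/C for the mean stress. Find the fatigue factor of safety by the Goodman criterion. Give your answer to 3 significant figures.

C = D/d = 54.0/6.9 = 7.8261; K_W = (4C−1)/(4C−4)+0.615/C = 1.1885; K_s = 1+0.5/C = 1.0639
F_a = (F_max−F_min)/2 = 399 N; F_m = (F_max+F_min)/2 = 961 N
τ_a = K_W·8F_aD/(πd³) = 1.1885 × 167.02 = 198.49 MPa
τ_m = K_s·8F_mD/(πd³) = 1.0639 × 402.26 = 427.96 MPa
Goodman: 1/n_f = τ_a/S_se + τ_m/S_su = 198.49/536 + 427.96/1330 = 0.37032 + 0.32178 = 0.6921
n_f = 1/0.6921 = 1.445

1.44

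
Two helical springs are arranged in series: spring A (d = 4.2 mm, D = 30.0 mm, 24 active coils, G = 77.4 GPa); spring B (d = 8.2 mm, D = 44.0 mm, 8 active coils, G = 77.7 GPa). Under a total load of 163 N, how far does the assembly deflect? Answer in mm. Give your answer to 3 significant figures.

37.6 mm

k_A = Gd⁴/(8D³N_a) = (77.4×10³)(4.2⁴)/(8·30.0³·24) = 4.6459 N/mm
k_B = Gd⁴/(8D³N_a) = (77.7×10³)(8.2⁴)/(8·44.0³·8) = 64.437 N/mm
Series: 1/k_eq = 1/4.6459 + 1/64.437 = 0.23076; k_eq = 4.3335 N/mm
δ = F/k_eq = 163/4.3335 = 37.614 mm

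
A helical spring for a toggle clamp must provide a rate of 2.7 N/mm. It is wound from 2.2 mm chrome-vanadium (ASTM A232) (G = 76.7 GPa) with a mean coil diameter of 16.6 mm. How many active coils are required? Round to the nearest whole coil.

N_a = Gd⁴/(8D³k) = (76.7×10³ × 2.2⁴)/(8 × 16.6³ × 2.7)
    = 1.79674e+06 / 98804.8 = 18.18 → 18 coils

18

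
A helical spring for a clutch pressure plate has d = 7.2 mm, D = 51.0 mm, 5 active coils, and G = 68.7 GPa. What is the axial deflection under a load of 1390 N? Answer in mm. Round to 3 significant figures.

39.9 mm

k = Gd⁴/(8D³N_a) = (68.7×10³)(7.2⁴)/(8·51.0³·5) = 34.795 N/mm
δ = F/k = 1390 / 34.795 = 39.948 mm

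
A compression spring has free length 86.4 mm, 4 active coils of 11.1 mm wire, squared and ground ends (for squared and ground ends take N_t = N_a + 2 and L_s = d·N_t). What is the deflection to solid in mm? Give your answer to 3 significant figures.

N_t = 6; L_s = 11.1·6 = 66.6 mm
δ_solid = L₀ − L_s = 86.4 − 66.6 = 19.8 mm

19.8 mm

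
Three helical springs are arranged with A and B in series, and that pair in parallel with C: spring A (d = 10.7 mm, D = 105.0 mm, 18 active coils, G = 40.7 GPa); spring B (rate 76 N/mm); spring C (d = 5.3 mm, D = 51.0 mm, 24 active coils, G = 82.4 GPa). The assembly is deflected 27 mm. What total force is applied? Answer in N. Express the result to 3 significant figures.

k_A = Gd⁴/(8D³N_a) = (40.7×10³)(10.7⁴)/(8·105.0³·18) = 3.2004 N/mm
k_C = Gd⁴/(8D³N_a) = (82.4×10³)(5.3⁴)/(8·51.0³·24) = 2.5528 N/mm
Springs A,B series: k_AB = 1/(1/3.2004+1/76) = 3.071 N/mm; parallel with C: k_eq = 3.071+2.5528 = 5.6239 N/mm
F = k_eq·δ = 5.6239·27 = 151.84 N

152 N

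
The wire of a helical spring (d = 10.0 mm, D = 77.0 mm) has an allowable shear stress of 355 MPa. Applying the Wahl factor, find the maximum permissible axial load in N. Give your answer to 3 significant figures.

C = D/d = 77.0/10.0 = 7.7000
K_W = (4C−1)/(4C−4) + 0.615/C = 29.800/26.800 + 0.0799 = 1.1918
τ_max = K·8FD/(πd³) → F_max = τ_allow·πd³/(8DK)
F_max = 355·π·10.0³/(8·77.0·1.1918) = 1.1153e+06/734.16 = 1519.1 N

1520 N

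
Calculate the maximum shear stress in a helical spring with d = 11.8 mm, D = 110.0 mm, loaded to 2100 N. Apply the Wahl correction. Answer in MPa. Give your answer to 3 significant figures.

Spring index C = D/d = 110.0/11.8 = 9.3220
K_W = (4C−1)/(4C−4) + 0.615/C = 36.288/33.288 + 0.0660 = 1.1561
τ₀ = 8FD/(πd³) = 8·2100·110.0/(π·11.8³) = 1.848e+06/5161.7 = 358.02 MPa
τ_max = K·τ₀ = 1.1561 × 358.02 = 413.9 MPa

414 MPa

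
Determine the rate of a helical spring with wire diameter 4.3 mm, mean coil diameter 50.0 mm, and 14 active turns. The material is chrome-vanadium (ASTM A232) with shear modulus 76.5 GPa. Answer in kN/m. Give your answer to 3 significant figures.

1.87 kN/m

k = Gd⁴/(8D³N_a) = (76.5×10³ × 4.3⁴) / (8 × 50.0³ × 14)
  = 2.61538e+07 / 1.4e+07 = 1.8681 N/mm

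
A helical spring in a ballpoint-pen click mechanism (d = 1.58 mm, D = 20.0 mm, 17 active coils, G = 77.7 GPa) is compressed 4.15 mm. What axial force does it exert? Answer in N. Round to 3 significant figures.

1.85 N

k = Gd⁴/(8D³N_a) = (77.7×10³)(1.58⁴)/(8·20.0³·17) = 0.44506 N/mm
F = k·δ = 0.44506 × 4.15 = 1.847 N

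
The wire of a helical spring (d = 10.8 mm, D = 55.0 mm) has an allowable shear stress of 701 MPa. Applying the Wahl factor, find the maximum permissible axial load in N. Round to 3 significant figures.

4840 N

C = D/d = 55.0/10.8 = 5.0926
K_W = (4C−1)/(4C−4) + 0.615/C = 19.370/16.370 + 0.1208 = 1.3040
τ_max = K·8FD/(πd³) → F_max = τ_allow·πd³/(8DK)
F_max = 701·π·10.8³/(8·55.0·1.3040) = 2.7742e+06/573.77 = 4835.1 N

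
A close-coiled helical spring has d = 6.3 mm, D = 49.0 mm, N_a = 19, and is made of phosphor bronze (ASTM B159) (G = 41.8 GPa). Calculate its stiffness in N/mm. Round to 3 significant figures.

k = Gd⁴/(8D³N_a) = (41.8×10³ × 6.3⁴) / (8 × 49.0³ × 19)
  = 6.58474e+07 / 1.78826e+07 = 3.6822 N/mm

3.68 N/mm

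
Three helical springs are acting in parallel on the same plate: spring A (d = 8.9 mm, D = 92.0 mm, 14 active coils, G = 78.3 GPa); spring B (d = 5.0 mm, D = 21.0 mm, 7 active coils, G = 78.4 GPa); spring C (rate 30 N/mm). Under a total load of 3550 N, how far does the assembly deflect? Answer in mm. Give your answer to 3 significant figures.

k_A = Gd⁴/(8D³N_a) = (78.3×10³)(8.9⁴)/(8·92.0³·14) = 5.633 N/mm
k_B = Gd⁴/(8D³N_a) = (78.4×10³)(5.0⁴)/(8·21.0³·7) = 94.482 N/mm
Parallel: k_eq = 5.633 + 94.482 + 30 = 130.12 N/mm
δ = F/k_eq = 3550/130.12 = 27.284 mm

27.3 mm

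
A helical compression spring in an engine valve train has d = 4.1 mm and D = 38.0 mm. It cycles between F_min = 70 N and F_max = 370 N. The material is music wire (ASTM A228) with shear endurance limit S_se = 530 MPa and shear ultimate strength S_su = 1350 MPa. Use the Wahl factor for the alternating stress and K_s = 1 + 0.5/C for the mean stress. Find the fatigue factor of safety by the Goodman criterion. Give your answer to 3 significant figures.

1.43

C = D/d = 38.0/4.1 = 9.2683; K_W = (4C−1)/(4C−4)+0.615/C = 1.1571; K_s = 1+0.5/C = 1.0539
F_a = (F_max−F_min)/2 = 150 N; F_m = (F_max+F_min)/2 = 220 N
τ_a = K_W·8F_aD/(πd³) = 1.1571 × 210.6 = 243.68 MPa
τ_m = K_s·8F_mD/(πd³) = 1.0539 × 308.88 = 325.55 MPa
Goodman: 1/n_f = τ_a/S_se + τ_m/S_su = 243.68/530 + 325.55/1350 = 0.45977 + 0.24115 = 0.70092
n_f = 1/0.70092 = 1.427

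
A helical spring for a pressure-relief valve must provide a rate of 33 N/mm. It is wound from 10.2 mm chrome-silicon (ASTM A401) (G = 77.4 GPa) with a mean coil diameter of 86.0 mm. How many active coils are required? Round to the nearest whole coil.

5

N_a = Gd⁴/(8D³k) = (77.4×10³ × 10.2⁴)/(8 × 86.0³ × 33)
    = 8.37802e+08 / 1.67919e+08 = 4.989 → 5 coils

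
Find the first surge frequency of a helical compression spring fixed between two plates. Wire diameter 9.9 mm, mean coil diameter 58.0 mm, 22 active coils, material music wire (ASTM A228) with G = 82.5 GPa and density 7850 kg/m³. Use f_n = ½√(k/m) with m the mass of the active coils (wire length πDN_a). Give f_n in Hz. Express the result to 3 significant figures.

48.8 Hz

k = Gd⁴/(8D³N_a) = (82.5×10³)(9.9⁴)/(8·58.0³·22) = 23.078 N/mm = 23078 N/m
Wire length L = πDN_a = π·58.0·22 = 4008.7 mm
m = ρ·(πd²/4)·L = 7850 × 76.977×10⁻⁶ m² × 4.0087 m = 2.4223 kg
f_n = ½√(k/m) = 0.5·√(23078/2.4223) = 0.5·√(9527.3) = 48.804 Hz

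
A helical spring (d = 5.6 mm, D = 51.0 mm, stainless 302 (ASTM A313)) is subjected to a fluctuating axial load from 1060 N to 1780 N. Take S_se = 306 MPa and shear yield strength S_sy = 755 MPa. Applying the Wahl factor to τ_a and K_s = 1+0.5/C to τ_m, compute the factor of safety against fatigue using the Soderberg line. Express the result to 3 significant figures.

0.404

C = D/d = 51.0/5.6 = 9.1071; K_W = (4C−1)/(4C−4)+0.615/C = 1.1600; K_s = 1+0.5/C = 1.0549
F_a = (F_max−F_min)/2 = 360 N; F_m = (F_max+F_min)/2 = 1420 N
τ_a = K_W·8F_aD/(πd³) = 1.1600 × 266.22 = 308.83 MPa
τ_m = K_s·8F_mD/(πd³) = 1.0549 × 1050.1 = 1107.8 MPa
Soderberg: 1/n_f = τ_a/S_se + τ_m/S_sy = 308.83/306 + 1107.8/755 = 1.00925 + 1.46724 = 2.4765
n_f = 1/2.4765 = 0.4038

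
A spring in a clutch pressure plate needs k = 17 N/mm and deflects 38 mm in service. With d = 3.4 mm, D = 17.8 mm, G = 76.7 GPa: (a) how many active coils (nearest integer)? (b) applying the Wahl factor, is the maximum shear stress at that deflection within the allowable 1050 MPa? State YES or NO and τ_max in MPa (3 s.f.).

(a) 13 coils; (b) YES, τ_max = 991 MPa

N_a = Gd⁴/(8D³k) = (76.7×10³)(3.4⁴)/(8·17.8³·17) = 13.36 → N_a = 13
Actual rate k = Gd⁴/(8D³·13) = 17.475 N/mm
Working load F = kδ = 17.475·38 = 664.05 N
C = 17.8/3.4 = 5.2353; K_W = (4C−1)/(4C−4)+0.615/C = 1.2946
τ_max = K_W·8FD/(πd³) = 1.2946·765.82 = 991.39 MPa
τ_max ≤ 1050 MPa → acceptable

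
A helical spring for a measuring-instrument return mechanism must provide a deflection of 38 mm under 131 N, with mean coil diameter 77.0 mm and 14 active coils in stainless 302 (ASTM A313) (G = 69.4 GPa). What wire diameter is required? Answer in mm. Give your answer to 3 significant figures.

Required rate k = F/δ = 131/38 = 3.4474 N/mm
d = (8D³N_a·k / G)^(1/4) = (8·77.0³·14·3.4474 / (69.4×10³))^0.25
  = (2539.9)^0.25 = 7.0991 mm

7.10 mm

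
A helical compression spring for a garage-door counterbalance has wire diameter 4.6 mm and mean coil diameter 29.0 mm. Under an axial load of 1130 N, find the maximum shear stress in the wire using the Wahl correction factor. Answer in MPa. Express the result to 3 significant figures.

1060 MPa

Spring index C = D/d = 29.0/4.6 = 6.3043
K_W = (4C−1)/(4C−4) + 0.615/C = 24.217/21.217 + 0.0976 = 1.2389
τ₀ = 8FD/(πd³) = 8·1130·29.0/(π·4.6³) = 262160/305.79 = 857.32 MPa
τ_max = K·τ₀ = 1.2389 × 857.32 = 1062.2 MPa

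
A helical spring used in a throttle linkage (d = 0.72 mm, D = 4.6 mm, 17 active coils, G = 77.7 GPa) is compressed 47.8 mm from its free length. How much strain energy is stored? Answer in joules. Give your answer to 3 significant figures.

k = Gd⁴/(8D³N_a) = (77.7×10³)(0.72⁴)/(8·4.6³·17) = 1.5774 N/mm
U = ½kδ² = 0.5 × 1.5774 × 47.8² = 1802 N·mm = 1.802 J

1.80 J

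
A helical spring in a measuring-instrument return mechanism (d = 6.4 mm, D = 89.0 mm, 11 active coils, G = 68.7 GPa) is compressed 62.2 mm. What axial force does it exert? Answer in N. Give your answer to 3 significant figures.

116 N

k = Gd⁴/(8D³N_a) = (68.7×10³)(6.4⁴)/(8·89.0³·11) = 1.8579 N/mm
F = k·δ = 1.8579 × 62.2 = 115.56 N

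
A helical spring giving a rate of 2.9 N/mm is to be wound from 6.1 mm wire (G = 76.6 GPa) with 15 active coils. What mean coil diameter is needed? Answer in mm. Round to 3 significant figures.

D = (Gd⁴/(8N_a·k))^(1/3) = (76.6×10³·6.1⁴/(8·15·2.9))^(1/3)
  = (304768)^(1/3) = 67.2961 mm

67.3 mm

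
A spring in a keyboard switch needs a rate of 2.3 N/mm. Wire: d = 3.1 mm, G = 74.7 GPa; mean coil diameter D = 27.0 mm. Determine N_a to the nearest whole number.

19

N_a = Gd⁴/(8D³k) = (74.7×10³ × 3.1⁴)/(8 × 27.0³ × 2.3)
    = 6.8987e+06 / 362167 = 19.05 → 19 coils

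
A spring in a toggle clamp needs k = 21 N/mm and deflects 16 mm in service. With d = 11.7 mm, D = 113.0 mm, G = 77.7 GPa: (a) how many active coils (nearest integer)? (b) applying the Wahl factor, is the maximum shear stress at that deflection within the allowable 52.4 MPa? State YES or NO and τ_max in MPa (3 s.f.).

N_a = Gd⁴/(8D³k) = (77.7×10³)(11.7⁴)/(8·113.0³·21) = 6.006 → N_a = 6
Actual rate k = Gd⁴/(8D³·6) = 21.023 N/mm
Working load F = kδ = 21.023·16 = 336.36 N
C = 113.0/11.7 = 9.6581; K_W = (4C−1)/(4C−4)+0.615/C = 1.1503
τ_max = K_W·8FD/(πd³) = 1.1503·60.432 = 69.515 MPa
τ_max > 52.4 MPa → exceeds allowable

(a) 6 coils; (b) NO, τ_max = 69.5 MPa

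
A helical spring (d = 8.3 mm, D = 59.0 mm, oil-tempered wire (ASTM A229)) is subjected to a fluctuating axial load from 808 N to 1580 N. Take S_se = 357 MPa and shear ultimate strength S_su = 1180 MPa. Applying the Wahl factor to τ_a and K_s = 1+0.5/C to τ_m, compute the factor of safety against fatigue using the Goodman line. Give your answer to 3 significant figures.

C = D/d = 59.0/8.3 = 7.1084; K_W = (4C−1)/(4C−4)+0.615/C = 1.2093; K_s = 1+0.5/C = 1.0703
F_a = (F_max−F_min)/2 = 386 N; F_m = (F_max+F_min)/2 = 1194 N
τ_a = K_W·8F_aD/(πd³) = 1.2093 × 101.43 = 122.65 MPa
τ_m = K_s·8F_mD/(πd³) = 1.0703 × 313.73 = 335.8 MPa
Goodman: 1/n_f = τ_a/S_se + τ_m/S_su = 122.65/357 + 335.8/1180 = 0.34357 + 0.28458 = 0.62814
n_f = 1/0.62814 = 1.592

1.59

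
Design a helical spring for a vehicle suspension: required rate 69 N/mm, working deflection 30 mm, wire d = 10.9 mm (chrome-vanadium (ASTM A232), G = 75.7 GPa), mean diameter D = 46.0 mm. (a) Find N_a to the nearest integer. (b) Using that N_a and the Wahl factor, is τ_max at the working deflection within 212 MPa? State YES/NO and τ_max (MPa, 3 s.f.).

N_a = Gd⁴/(8D³k) = (75.7×10³)(10.9⁴)/(8·46.0³·69) = 19.89 → N_a = 20
Actual rate k = Gd⁴/(8D³·20) = 68.613 N/mm
Working load F = kδ = 68.613·30 = 2058.4 N
C = 46.0/10.9 = 4.2202; K_W = (4C−1)/(4C−4)+0.615/C = 1.3786
τ_max = K_W·8FD/(πd³) = 1.3786·186.19 = 256.68 MPa
τ_max > 212 MPa → exceeds allowable

(a) 20 coils; (b) NO, τ_max = 257 MPa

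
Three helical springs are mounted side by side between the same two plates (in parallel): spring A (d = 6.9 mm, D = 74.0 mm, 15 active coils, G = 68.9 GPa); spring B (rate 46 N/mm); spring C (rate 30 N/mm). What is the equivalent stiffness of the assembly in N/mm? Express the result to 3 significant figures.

79.2 N/mm

k_A = Gd⁴/(8D³N_a) = (68.9×10³)(6.9⁴)/(8·74.0³·15) = 3.2117 N/mm
Parallel: k_eq = 3.2117 + 46 + 30 = 79.212 N/mm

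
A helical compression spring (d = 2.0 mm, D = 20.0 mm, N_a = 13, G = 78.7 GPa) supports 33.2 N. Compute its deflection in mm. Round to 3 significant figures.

21.9 mm

k = Gd⁴/(8D³N_a) = (78.7×10³)(2.0⁴)/(8·20.0³·13) = 1.5135 N/mm
δ = F/k = 33.2 / 1.5135 = 21.936 mm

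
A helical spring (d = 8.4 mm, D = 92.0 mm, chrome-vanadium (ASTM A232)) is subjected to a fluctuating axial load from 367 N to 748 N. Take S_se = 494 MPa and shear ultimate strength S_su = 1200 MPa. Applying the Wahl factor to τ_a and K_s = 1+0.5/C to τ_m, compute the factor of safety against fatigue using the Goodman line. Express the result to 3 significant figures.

2.74

C = D/d = 92.0/8.4 = 10.9524; K_W = (4C−1)/(4C−4)+0.615/C = 1.1315; K_s = 1+0.5/C = 1.0457
F_a = (F_max−F_min)/2 = 190.5 N; F_m = (F_max+F_min)/2 = 557.5 N
τ_a = K_W·8F_aD/(πd³) = 1.1315 × 75.298 = 85.201 MPa
τ_m = K_s·8F_mD/(πd³) = 1.0457 × 220.36 = 230.42 MPa
Goodman: 1/n_f = τ_a/S_se + τ_m/S_su = 85.201/494 + 230.42/1200 = 0.17247 + 0.19202 = 0.36449
n_f = 1/0.36449 = 2.744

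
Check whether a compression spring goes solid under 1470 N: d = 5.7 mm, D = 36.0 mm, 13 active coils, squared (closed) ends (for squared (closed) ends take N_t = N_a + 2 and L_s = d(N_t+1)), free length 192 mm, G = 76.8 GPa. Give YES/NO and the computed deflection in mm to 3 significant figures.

NO, δ = 88.0 mm

k = Gd⁴/(8D³N_a) = (76.8×10³)(5.7⁴)/(8·36.0³·13) = 16.708 N/mm
N_t = 15; L_s = 5.7·16 = 91.2 mm; δ_solid = L₀ − L_s = 192 − 91.2 = 100.8 mm
δ = F/k = 1470/16.708 = 87.983 mm
δ < δ_solid → spring does not go solid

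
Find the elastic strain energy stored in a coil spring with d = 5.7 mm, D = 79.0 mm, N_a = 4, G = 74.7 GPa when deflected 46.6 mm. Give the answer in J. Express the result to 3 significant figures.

5.43 J

k = Gd⁴/(8D³N_a) = (74.7×10³)(5.7⁴)/(8·79.0³·4) = 4.9979 N/mm
U = ½kδ² = 0.5 × 4.9979 × 46.6² = 5426.6 N·mm = 5.4266 J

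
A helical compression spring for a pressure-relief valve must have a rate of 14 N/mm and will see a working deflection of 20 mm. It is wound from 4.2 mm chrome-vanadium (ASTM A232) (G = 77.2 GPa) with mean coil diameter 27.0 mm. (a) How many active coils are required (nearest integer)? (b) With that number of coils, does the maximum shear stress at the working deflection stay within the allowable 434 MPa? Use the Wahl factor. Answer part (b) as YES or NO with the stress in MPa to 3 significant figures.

N_a = Gd⁴/(8D³k) = (77.2×10³)(4.2⁴)/(8·27.0³·14) = 10.9 → N_a = 11
Actual rate k = Gd⁴/(8D³·11) = 13.869 N/mm
Working load F = kδ = 13.869·20 = 277.38 N
C = 27.0/4.2 = 6.4286; K_W = (4C−1)/(4C−4)+0.615/C = 1.2338
τ_max = K_W·8FD/(πd³) = 1.2338·257.41 = 317.6 MPa
τ_max ≤ 434 MPa → acceptable

(a) 11 coils; (b) YES, τ_max = 318 MPa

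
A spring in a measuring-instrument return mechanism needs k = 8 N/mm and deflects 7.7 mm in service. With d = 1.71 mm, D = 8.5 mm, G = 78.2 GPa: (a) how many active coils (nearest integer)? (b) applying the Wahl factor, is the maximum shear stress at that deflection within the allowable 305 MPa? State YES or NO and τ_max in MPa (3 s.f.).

N_a = Gd⁴/(8D³k) = (78.2×10³)(1.71⁴)/(8·8.5³·8) = 17.01 → N_a = 17
Actual rate k = Gd⁴/(8D³·17) = 8.0056 N/mm
Working load F = kδ = 8.0056·7.7 = 61.643 N
C = 8.5/1.71 = 4.9708; K_W = (4C−1)/(4C−4)+0.615/C = 1.3126
τ_max = K_W·8FD/(πd³) = 1.3126·266.84 = 350.26 MPa
τ_max > 305 MPa → exceeds allowable

(a) 17 coils; (b) NO, τ_max = 350 MPa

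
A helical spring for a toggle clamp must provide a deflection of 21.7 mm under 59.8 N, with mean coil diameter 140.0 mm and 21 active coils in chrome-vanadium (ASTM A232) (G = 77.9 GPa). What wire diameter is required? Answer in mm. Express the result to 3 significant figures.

Required rate k = F/δ = 59.8/21.7 = 2.7558 N/mm
d = (8D³N_a·k / G)^(1/4) = (8·140.0³·21·2.7558 / (77.9×10³))^0.25
  = (16308)^0.25 = 11.3005 mm

11.3 mm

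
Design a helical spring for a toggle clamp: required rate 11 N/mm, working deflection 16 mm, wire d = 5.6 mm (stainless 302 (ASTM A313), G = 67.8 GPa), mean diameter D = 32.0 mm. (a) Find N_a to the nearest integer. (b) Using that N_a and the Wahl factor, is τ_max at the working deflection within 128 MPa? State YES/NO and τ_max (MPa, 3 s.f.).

(a) 23 coils; (b) YES, τ_max = 104 MPa

N_a = Gd⁴/(8D³k) = (67.8×10³)(5.6⁴)/(8·32.0³·11) = 23.12 → N_a = 23
Actual rate k = Gd⁴/(8D³·23) = 11.059 N/mm
Working load F = kδ = 11.059·16 = 176.94 N
C = 32.0/5.6 = 5.7143; K_W = (4C−1)/(4C−4)+0.615/C = 1.2667
τ_max = K_W·8FD/(πd³) = 1.2667·82.103 = 104 MPa
τ_max ≤ 128 MPa → acceptable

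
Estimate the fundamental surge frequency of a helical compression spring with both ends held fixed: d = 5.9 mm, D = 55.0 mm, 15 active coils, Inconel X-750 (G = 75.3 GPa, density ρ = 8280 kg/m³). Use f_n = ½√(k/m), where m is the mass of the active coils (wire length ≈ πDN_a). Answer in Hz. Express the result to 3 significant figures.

44.1 Hz

k = Gd⁴/(8D³N_a) = (75.3×10³)(5.9⁴)/(8·55.0³·15) = 4.5702 N/mm = 4570.2 N/m
Wire length L = πDN_a = π·55.0·15 = 2591.8 mm
m = ρ·(πd²/4)·L = 8280 × 27.34×10⁻⁶ m² × 2.5918 m = 0.58672 kg
f_n = ½√(k/m) = 0.5·√(4570.2/0.58672) = 0.5·√(7789.4) = 44.129 Hz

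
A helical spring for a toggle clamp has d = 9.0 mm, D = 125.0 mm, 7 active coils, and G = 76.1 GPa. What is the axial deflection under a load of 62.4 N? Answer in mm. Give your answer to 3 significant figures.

k = Gd⁴/(8D³N_a) = (76.1×10³)(9.0⁴)/(8·125.0³·7) = 4.565 N/mm
δ = F/k = 62.4 / 4.565 = 13.669 mm

13.7 mm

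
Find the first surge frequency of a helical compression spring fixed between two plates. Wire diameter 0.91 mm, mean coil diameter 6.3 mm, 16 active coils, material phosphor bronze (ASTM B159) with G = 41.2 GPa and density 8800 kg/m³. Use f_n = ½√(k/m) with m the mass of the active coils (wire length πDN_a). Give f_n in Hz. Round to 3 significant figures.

349 Hz

k = Gd⁴/(8D³N_a) = (41.2×10³)(0.91⁴)/(8·6.3³·16) = 0.88274 N/mm = 882.74 N/m
Wire length L = πDN_a = π·6.3·16 = 316.67 mm
m = ρ·(πd²/4)·L = 8800 × 0.65039×10⁻⁶ m² × 0.31667 m = 0.0018124 kg
f_n = ½√(k/m) = 0.5·√(882.74/0.0018124) = 0.5·√(4.8704e+05) = 348.94 Hz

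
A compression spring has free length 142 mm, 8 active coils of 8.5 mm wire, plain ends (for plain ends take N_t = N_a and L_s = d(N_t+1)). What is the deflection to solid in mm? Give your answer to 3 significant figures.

65.5 mm

N_t = 8; L_s = 8.5·9 = 76.5 mm
δ_solid = L₀ − L_s = 142 − 76.5 = 65.5 mm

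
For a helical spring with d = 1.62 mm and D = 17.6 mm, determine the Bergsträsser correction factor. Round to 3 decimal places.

1.124

C = D/d = 17.6/1.62 = 10.8642
K_B = (4C+2)/(4C−3) = 45.457/40.457 = 1.1236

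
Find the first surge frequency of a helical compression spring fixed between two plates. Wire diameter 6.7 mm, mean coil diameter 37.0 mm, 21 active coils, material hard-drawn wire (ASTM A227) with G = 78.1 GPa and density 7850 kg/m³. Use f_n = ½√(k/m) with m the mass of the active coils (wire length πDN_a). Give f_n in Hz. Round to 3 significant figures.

k = Gd⁴/(8D³N_a) = (78.1×10³)(6.7⁴)/(8·37.0³·21) = 18.494 N/mm = 18494 N/m
Wire length L = πDN_a = π·37.0·21 = 2441 mm
m = ρ·(πd²/4)·L = 7850 × 35.257×10⁻⁶ m² × 2.441 m = 0.67559 kg
f_n = ½√(k/m) = 0.5·√(18494/0.67559) = 0.5·√(27375) = 82.727 Hz

82.7 Hz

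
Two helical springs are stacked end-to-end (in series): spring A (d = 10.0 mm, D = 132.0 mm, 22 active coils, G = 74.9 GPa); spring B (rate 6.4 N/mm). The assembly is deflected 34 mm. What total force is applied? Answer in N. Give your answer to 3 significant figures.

48.8 N

k_A = Gd⁴/(8D³N_a) = (74.9×10³)(10.0⁴)/(8·132.0³·22) = 1.8503 N/mm
Series: 1/k_eq = 1/1.8503 + 1/6.4 = 0.6967; k_eq = 1.4353 N/mm
F = k_eq·δ = 1.4353·34 = 48.802 N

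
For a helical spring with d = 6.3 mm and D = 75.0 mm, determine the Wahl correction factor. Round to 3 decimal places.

C = D/d = 75.0/6.3 = 11.9048
K_W = (4C−1)/(4C−4) + 0.615/C = 46.619/43.619 + 0.0517 = 1.1204

1.120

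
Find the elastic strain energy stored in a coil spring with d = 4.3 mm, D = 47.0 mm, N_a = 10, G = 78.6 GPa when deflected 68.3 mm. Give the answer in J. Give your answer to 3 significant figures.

7.55 J

k = Gd⁴/(8D³N_a) = (78.6×10³)(4.3⁴)/(8·47.0³·10) = 3.2353 N/mm
U = ½kδ² = 0.5 × 3.2353 × 68.3² = 7546.1 N·mm = 7.5461 J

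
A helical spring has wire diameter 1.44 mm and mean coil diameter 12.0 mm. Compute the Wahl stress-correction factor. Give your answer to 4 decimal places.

C = D/d = 12.0/1.44 = 8.3333
K_W = (4C−1)/(4C−4) + 0.615/C = 32.333/29.333 + 0.0738 = 1.1761

1.1761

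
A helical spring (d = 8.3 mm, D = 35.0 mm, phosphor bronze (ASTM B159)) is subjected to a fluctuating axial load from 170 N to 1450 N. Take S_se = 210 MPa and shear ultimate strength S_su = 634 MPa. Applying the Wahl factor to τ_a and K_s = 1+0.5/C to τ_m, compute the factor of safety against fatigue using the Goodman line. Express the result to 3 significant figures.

C = D/d = 35.0/8.3 = 4.2169; K_W = (4C−1)/(4C−4)+0.615/C = 1.3790; K_s = 1+0.5/C = 1.1186
F_a = (F_max−F_min)/2 = 640 N; F_m = (F_max+F_min)/2 = 810 N
τ_a = K_W·8F_aD/(πd³) = 1.3790 × 99.759 = 137.57 MPa
τ_m = K_s·8F_mD/(πd³) = 1.1186 × 126.26 = 141.23 MPa
Goodman: 1/n_f = τ_a/S_se + τ_m/S_su = 137.57/210 + 141.23/634 = 0.65508 + 0.22276 = 0.87784
n_f = 1/0.87784 = 1.139

1.14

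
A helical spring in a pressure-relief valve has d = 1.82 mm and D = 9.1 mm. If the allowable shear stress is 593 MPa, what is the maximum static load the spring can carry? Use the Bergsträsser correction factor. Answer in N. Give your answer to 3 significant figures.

119 N

C = D/d = 9.1/1.82 = 5.0000
K_B = (4C+2)/(4C−3) = 22.000/17.000 = 1.2941
τ_max = K·8FD/(πd³) → F_max = τ_allow·πd³/(8DK)
F_max = 593·π·1.82³/(8·9.1·1.2941) = 11231/94.212 = 119.21 N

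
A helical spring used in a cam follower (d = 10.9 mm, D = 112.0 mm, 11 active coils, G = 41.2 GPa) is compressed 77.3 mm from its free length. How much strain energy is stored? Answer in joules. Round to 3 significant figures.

14.1 J

k = Gd⁴/(8D³N_a) = (41.2×10³)(10.9⁴)/(8·112.0³·11) = 4.704 N/mm
U = ½kδ² = 0.5 × 4.704 × 77.3² = 14054 N·mm = 14.054 J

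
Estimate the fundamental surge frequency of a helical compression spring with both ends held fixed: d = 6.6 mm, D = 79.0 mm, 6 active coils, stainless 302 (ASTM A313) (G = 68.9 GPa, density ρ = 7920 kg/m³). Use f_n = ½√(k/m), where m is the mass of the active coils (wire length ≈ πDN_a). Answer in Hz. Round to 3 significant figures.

k = Gd⁴/(8D³N_a) = (68.9×10³)(6.6⁴)/(8·79.0³·6) = 5.5242 N/mm = 5524.2 N/m
Wire length L = πDN_a = π·79.0·6 = 1489.1 mm
m = ρ·(πd²/4)·L = 7920 × 34.212×10⁻⁶ m² × 1.4891 m = 0.40349 kg
f_n = ½√(k/m) = 0.5·√(5524.2/0.40349) = 0.5·√(13691) = 58.505 Hz

58.5 Hz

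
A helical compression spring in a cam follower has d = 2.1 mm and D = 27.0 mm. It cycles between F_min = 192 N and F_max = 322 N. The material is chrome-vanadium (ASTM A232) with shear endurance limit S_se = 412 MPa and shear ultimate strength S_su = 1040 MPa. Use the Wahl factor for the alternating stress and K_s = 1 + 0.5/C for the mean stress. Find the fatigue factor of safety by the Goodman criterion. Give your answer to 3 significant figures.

C = D/d = 27.0/2.1 = 12.8571; K_W = (4C−1)/(4C−4)+0.615/C = 1.1111; K_s = 1+0.5/C = 1.0389
F_a = (F_max−F_min)/2 = 65 N; F_m = (F_max+F_min)/2 = 257 N
τ_a = K_W·8F_aD/(πd³) = 1.1111 × 482.57 = 536.18 MPa
τ_m = K_s·8F_mD/(πd³) = 1.0389 × 1908 = 1982.2 MPa
Goodman: 1/n_f = τ_a/S_se + τ_m/S_su = 536.18/412 + 1982.2/1040 = 1.30140 + 1.90596 = 3.2074
n_f = 1/3.2074 = 0.3118

0.312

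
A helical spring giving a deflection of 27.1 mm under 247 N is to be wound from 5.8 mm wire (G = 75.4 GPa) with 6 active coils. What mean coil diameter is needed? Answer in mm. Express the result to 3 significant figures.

Required rate k = F/δ = 247/27.1 = 9.1144 N/mm
D = (Gd⁴/(8N_a·k))^(1/3) = (75.4×10³·5.8⁴/(8·6·9.1144))^(1/3)
  = (195036)^(1/3) = 57.9925 mm

58.0 mm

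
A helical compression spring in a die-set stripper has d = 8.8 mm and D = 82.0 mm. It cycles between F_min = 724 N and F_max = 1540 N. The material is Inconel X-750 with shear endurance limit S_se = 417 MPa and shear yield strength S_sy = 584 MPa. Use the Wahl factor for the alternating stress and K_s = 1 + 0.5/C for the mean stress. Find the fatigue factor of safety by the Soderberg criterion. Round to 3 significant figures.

1.03

C = D/d = 82.0/8.8 = 9.3182; K_W = (4C−1)/(4C−4)+0.615/C = 1.1562; K_s = 1+0.5/C = 1.0537
F_a = (F_max−F_min)/2 = 408 N; F_m = (F_max+F_min)/2 = 1132 N
τ_a = K_W·8F_aD/(πd³) = 1.1562 × 125.02 = 144.54 MPa
τ_m = K_s·8F_mD/(πd³) = 1.0537 × 346.86 = 365.47 MPa
Soderberg: 1/n_f = τ_a/S_se + τ_m/S_sy = 144.54/417 + 365.47/584 = 0.34662 + 0.62581 = 0.97242
n_f = 1/0.97242 = 1.028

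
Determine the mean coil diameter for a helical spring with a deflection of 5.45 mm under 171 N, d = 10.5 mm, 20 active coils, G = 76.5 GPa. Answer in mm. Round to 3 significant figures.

57.0 mm

Required rate k = F/δ = 171/5.45 = 31.376 N/mm
D = (Gd⁴/(8N_a·k))^(1/3) = (76.5×10³·10.5⁴/(8·20·31.376))^(1/3)
  = (185225)^(1/3) = 57.0033 mm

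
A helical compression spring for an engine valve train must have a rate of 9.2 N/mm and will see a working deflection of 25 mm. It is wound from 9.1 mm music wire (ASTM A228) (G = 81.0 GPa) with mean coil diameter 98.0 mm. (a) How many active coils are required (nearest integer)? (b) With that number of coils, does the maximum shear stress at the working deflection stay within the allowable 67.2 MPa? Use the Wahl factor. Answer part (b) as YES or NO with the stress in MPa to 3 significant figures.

N_a = Gd⁴/(8D³k) = (81.0×10³)(9.1⁴)/(8·98.0³·9.2) = 8.019 → N_a = 8
Actual rate k = Gd⁴/(8D³·8) = 9.2213 N/mm
Working load F = kδ = 9.2213·25 = 230.53 N
C = 98.0/9.1 = 10.7692; K_W = (4C−1)/(4C−4)+0.615/C = 1.1339
τ_max = K_W·8FD/(πd³) = 1.1339·76.344 = 86.565 MPa
τ_max > 67.2 MPa → exceeds allowable

(a) 8 coils; (b) NO, τ_max = 86.6 MPa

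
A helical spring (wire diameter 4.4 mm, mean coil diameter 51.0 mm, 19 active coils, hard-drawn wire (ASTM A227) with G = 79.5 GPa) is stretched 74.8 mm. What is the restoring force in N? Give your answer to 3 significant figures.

111 N

k = Gd⁴/(8D³N_a) = (79.5×10³)(4.4⁴)/(8·51.0³·19) = 1.4778 N/mm
F = k·δ = 1.4778 × 74.8 = 110.54 N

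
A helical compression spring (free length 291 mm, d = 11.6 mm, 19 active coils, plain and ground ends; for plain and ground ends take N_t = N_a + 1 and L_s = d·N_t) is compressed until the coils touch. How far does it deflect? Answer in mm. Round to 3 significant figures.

59.0 mm

N_t = 20; L_s = 11.6·20 = 232 mm
δ_solid = L₀ − L_s = 291 − 232 = 59 mm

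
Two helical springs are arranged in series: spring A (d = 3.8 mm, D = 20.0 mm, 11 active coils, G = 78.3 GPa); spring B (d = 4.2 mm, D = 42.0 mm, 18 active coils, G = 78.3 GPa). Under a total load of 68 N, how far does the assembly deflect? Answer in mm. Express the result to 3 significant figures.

32.7 mm

k_A = Gd⁴/(8D³N_a) = (78.3×10³)(3.8⁴)/(8·20.0³·11) = 23.191 N/mm
k_B = Gd⁴/(8D³N_a) = (78.3×10³)(4.2⁴)/(8·42.0³·18) = 2.2838 N/mm
Series: 1/k_eq = 1/23.191 + 1/2.2838 = 0.481; k_eq = 2.079 N/mm
δ = F/k_eq = 68/2.079 = 32.708 mm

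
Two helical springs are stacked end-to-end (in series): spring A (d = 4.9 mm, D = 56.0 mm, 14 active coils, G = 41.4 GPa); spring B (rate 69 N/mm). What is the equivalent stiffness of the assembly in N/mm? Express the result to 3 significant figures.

k_A = Gd⁴/(8D³N_a) = (41.4×10³)(4.9⁴)/(8·56.0³·14) = 1.2134 N/mm
Series: 1/k_eq = 1/1.2134 + 1/69 = 0.83863; k_eq = 1.1924 N/mm

1.19 N/mm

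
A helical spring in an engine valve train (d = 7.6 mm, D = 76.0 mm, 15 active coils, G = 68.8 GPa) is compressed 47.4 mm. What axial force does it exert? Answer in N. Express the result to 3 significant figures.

207 N

k = Gd⁴/(8D³N_a) = (68.8×10³)(7.6⁴)/(8·76.0³·15) = 4.3573 N/mm
F = k·δ = 4.3573 × 47.4 = 206.54 N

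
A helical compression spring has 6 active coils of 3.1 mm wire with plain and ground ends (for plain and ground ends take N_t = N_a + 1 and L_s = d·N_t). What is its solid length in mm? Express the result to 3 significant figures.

plain and ground ends: N_t = N_a + 1 = 6 + 1 = 7
L_s = d·N_t = 3.1 × 7 = 21.7 mm

21.7 mm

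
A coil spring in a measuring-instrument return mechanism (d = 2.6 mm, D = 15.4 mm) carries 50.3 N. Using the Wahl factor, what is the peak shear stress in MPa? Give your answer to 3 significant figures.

Spring index C = D/d = 15.4/2.6 = 5.9231
K_W = (4C−1)/(4C−4) + 0.615/C = 22.692/19.692 + 0.1038 = 1.2562
τ₀ = 8FD/(πd³) = 8·50.3·15.4/(π·2.6³) = 6196.96/55.217 = 112.23 MPa
τ_max = K·τ₀ = 1.2562 × 112.23 = 140.98 MPa

141 MPa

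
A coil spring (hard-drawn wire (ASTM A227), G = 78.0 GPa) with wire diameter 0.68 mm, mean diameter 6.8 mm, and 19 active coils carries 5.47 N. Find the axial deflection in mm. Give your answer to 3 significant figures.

k = Gd⁴/(8D³N_a) = (78.0×10³)(0.68⁴)/(8·6.8³·19) = 0.34895 N/mm
δ = F/k = 5.47 / 0.34895 = 15.676 mm

15.7 mm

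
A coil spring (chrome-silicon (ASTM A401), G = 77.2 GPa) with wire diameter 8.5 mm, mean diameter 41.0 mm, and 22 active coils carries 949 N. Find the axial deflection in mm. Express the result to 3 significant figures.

28.6 mm

k = Gd⁴/(8D³N_a) = (77.2×10³)(8.5⁴)/(8·41.0³·22) = 33.222 N/mm
δ = F/k = 949 / 33.222 = 28.565 mm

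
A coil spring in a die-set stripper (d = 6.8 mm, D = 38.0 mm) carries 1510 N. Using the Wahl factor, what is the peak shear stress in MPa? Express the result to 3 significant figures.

592 MPa

Spring index C = D/d = 38.0/6.8 = 5.5882
K_W = (4C−1)/(4C−4) + 0.615/C = 21.353/18.353 + 0.1101 = 1.2735
τ₀ = 8FD/(πd³) = 8·1510·38.0/(π·6.8³) = 459040/987.82 = 464.7 MPa
τ_max = K·τ₀ = 1.2735 × 464.7 = 591.8 MPa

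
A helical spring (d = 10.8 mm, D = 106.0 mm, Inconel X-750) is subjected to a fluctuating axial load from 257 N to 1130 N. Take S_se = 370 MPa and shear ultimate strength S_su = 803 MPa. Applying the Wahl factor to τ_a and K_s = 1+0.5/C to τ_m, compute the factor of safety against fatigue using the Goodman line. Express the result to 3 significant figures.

C = D/d = 106.0/10.8 = 9.8148; K_W = (4C−1)/(4C−4)+0.615/C = 1.1477; K_s = 1+0.5/C = 1.0509
F_a = (F_max−F_min)/2 = 436.5 N; F_m = (F_max+F_min)/2 = 693.5 N
τ_a = K_W·8F_aD/(πd³) = 1.1477 × 93.532 = 107.35 MPa
τ_m = K_s·8F_mD/(πd³) = 1.0509 × 148.6 = 156.17 MPa
Goodman: 1/n_f = τ_a/S_se + τ_m/S_su = 107.35/370 + 156.17/803 = 0.29014 + 0.19448 = 0.48462
n_f = 1/0.48462 = 2.063

2.06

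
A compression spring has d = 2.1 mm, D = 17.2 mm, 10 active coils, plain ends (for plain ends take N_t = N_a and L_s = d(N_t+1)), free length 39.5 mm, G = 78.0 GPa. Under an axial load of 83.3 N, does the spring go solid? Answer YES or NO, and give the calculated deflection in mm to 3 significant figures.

k = Gd⁴/(8D³N_a) = (78.0×10³)(2.1⁴)/(8·17.2³·10) = 3.7265 N/mm
N_t = 10; L_s = 2.1·11 = 23.1 mm; δ_solid = L₀ − L_s = 39.5 − 23.1 = 16.4 mm
δ = F/k = 83.3/3.7265 = 22.354 mm
δ ≥ δ_solid → spring goes solid

YES, δ = 22.4 mm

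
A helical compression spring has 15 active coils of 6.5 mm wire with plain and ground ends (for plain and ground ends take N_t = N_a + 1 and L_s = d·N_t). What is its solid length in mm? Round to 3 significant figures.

104 mm

plain and ground ends: N_t = N_a + 1 = 15 + 1 = 16
L_s = d·N_t = 6.5 × 16 = 104 mm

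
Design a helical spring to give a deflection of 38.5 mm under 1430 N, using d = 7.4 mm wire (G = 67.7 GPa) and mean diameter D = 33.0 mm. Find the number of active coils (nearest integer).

Required rate k = F/δ = 1430/38.5 = 37.143 N/mm
N_a = Gd⁴/(8D³k) = (67.7×10³ × 7.4⁴)/(8 × 33.0³ × 37.143)
    = 2.03009e+08 / 1.06784e+07 = 19.01 → 19 coils

19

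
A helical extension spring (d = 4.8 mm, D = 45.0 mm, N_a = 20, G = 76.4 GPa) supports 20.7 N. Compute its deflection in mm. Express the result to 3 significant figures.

k = Gd⁴/(8D³N_a) = (76.4×10³)(4.8⁴)/(8·45.0³·20) = 2.7816 N/mm
δ = F/k = 20.7 / 2.7816 = 7.4417 mm

7.44 mm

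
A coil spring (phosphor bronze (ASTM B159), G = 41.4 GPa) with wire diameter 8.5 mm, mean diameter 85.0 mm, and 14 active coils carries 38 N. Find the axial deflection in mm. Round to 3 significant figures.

12.1 mm

k = Gd⁴/(8D³N_a) = (41.4×10³)(8.5⁴)/(8·85.0³·14) = 3.142 N/mm
δ = F/k = 38 / 3.142 = 12.094 mm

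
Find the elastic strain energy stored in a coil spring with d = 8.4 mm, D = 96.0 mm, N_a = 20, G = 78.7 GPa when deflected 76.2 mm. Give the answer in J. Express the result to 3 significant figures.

k = Gd⁴/(8D³N_a) = (78.7×10³)(8.4⁴)/(8·96.0³·20) = 2.7679 N/mm
U = ½kδ² = 0.5 × 2.7679 × 76.2² = 8036 N·mm = 8.036 J

8.04 J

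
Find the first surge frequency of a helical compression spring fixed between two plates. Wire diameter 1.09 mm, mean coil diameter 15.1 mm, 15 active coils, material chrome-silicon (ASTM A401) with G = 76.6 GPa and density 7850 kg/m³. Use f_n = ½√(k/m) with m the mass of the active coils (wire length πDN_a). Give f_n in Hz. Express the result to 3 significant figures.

k = Gd⁴/(8D³N_a) = (76.6×10³)(1.09⁴)/(8·15.1³·15) = 0.26171 N/mm = 261.71 N/m
Wire length L = πDN_a = π·15.1·15 = 711.57 mm
m = ρ·(πd²/4)·L = 7850 × 0.93313×10⁻⁶ m² × 0.71157 m = 0.0052123 kg
f_n = ½√(k/m) = 0.5·√(261.71/0.0052123) = 0.5·√(50210) = 112.04 Hz

112 Hz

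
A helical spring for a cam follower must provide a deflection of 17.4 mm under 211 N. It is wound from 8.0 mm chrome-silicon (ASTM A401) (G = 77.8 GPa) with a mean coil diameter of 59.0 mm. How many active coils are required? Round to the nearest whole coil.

Required rate k = F/δ = 211/17.4 = 12.126 N/mm
N_a = Gd⁴/(8D³k) = (77.8×10³ × 8.0⁴)/(8 × 59.0³ × 12.126)
    = 3.18669e+08 / 1.99241e+07 = 15.99 → 16 coils

16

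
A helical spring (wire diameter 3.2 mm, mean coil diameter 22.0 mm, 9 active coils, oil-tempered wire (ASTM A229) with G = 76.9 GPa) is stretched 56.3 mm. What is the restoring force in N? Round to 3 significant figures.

k = Gd⁴/(8D³N_a) = (76.9×10³)(3.2⁴)/(8·22.0³·9) = 10.518 N/mm
F = k·δ = 10.518 × 56.3 = 592.15 N

592 N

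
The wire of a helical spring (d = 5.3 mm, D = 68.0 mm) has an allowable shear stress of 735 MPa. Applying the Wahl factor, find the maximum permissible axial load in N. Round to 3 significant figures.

569 N

C = D/d = 68.0/5.3 = 12.8302
K_W = (4C−1)/(4C−4) + 0.615/C = 50.321/47.321 + 0.0479 = 1.1113
τ_max = K·8FD/(πd³) → F_max = τ_allow·πd³/(8DK)
F_max = 735·π·5.3³/(8·68.0·1.1113) = 3.4377e+05/604.56 = 568.62 N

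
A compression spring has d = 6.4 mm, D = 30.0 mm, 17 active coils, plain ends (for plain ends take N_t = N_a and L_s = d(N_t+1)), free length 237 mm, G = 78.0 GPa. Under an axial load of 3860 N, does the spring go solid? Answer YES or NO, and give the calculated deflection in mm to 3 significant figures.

NO, δ = 108 mm

k = Gd⁴/(8D³N_a) = (78.0×10³)(6.4⁴)/(8·30.0³·17) = 35.638 N/mm
N_t = 17; L_s = 6.4·18 = 115.2 mm; δ_solid = L₀ − L_s = 237 − 115.2 = 121.8 mm
δ = F/k = 3860/35.638 = 108.31 mm
δ < δ_solid → spring does not go solid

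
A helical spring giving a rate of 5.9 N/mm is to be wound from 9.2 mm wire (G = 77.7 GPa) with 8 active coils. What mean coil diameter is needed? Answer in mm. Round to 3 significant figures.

D = (Gd⁴/(8N_a·k))^(1/3) = (77.7×10³·9.2⁴/(8·8·5.9))^(1/3)
  = (1.47415e+06)^(1/3) = 113.8099 mm

114 mm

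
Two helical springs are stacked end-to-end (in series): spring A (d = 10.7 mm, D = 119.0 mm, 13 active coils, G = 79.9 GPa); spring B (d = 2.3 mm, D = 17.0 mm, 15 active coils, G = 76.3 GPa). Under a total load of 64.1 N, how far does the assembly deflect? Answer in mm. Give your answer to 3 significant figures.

28.4 mm

k_A = Gd⁴/(8D³N_a) = (79.9×10³)(10.7⁴)/(8·119.0³·13) = 5.976 N/mm
k_B = Gd⁴/(8D³N_a) = (76.3×10³)(2.3⁴)/(8·17.0³·15) = 3.6217 N/mm
Series: 1/k_eq = 1/5.976 + 1/3.6217 = 0.44345; k_eq = 2.255 N/mm
δ = F/k_eq = 64.1/2.255 = 28.425 mm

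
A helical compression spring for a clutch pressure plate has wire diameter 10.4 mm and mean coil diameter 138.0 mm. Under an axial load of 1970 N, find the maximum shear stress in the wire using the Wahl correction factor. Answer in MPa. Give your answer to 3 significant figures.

682 MPa

Spring index C = D/d = 138.0/10.4 = 13.2692
K_W = (4C−1)/(4C−4) + 0.615/C = 52.077/49.077 + 0.0463 = 1.1075
τ₀ = 8FD/(πd³) = 8·1970·138.0/(π·10.4³) = 2.17488e+06/3533.9 = 615.44 MPa
τ_max = K·τ₀ = 1.1075 × 615.44 = 681.58 MPa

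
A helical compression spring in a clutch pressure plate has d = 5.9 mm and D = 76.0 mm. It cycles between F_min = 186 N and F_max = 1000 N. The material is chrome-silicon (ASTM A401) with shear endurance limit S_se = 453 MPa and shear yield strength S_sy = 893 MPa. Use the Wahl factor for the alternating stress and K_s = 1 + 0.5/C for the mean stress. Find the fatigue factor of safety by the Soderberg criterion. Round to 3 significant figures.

0.629

C = D/d = 76.0/5.9 = 12.8814; K_W = (4C−1)/(4C−4)+0.615/C = 1.1109; K_s = 1+0.5/C = 1.0388
F_a = (F_max−F_min)/2 = 407 N; F_m = (F_max+F_min)/2 = 593 N
τ_a = K_W·8F_aD/(πd³) = 1.1109 × 383.52 = 426.04 MPa
τ_m = K_s·8F_mD/(πd³) = 1.0388 × 558.79 = 580.48 MPa
Soderberg: 1/n_f = τ_a/S_se + τ_m/S_sy = 426.04/453 + 580.48/893 = 0.94049 + 0.65004 = 1.5905
n_f = 1/1.5905 = 0.6287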